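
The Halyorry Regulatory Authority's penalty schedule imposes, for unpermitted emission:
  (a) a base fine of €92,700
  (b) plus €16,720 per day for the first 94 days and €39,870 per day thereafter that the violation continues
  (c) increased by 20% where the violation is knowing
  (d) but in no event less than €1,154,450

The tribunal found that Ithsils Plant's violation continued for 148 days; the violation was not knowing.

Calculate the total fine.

First 94 days: 94 × €16,720 = €1,571,680
Remaining days: (148 − 94) × €39,870 = €2,152,980
Per-day component: €1,571,680 + €2,152,980 = €3,724,660
Base plus per-day: €92,700 + €3,724,660 = €3,817,360
The violation was not knowing: no 20% increase.
Minimum €1,154,450: €3,817,360 meets the minimum, no increase.

Civil penalty: €3,817,360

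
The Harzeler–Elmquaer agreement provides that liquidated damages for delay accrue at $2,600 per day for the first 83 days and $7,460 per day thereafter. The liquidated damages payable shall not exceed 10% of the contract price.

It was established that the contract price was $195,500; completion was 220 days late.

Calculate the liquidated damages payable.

$19,550

First 83 days: 83 × $2,600 = $215,800
Remaining days: (220 − 83) × $7,460 = $1,022,020
Accrued per-day damages: $215,800 + $1,022,020 = $1,237,820
Cap: 10% of $195,500 = $19,550
Cap at $19,550: $1,237,820 exceeds the cap → $19,550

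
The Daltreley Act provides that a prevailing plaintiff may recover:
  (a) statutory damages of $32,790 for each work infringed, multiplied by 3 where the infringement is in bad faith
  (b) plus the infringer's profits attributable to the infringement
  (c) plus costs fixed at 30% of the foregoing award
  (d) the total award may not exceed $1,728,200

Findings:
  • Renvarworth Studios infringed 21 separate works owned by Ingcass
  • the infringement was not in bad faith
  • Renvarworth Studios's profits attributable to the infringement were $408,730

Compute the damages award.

$1,426,516

Statutory damages: 21 × $32,790 = $688,590
Infringement not in bad faith: no ×3 enhancement.
Combined award: $688,590 + $408,730 = $1,097,320
Costs: 30% of $1,097,320 = $329,196
Award plus costs: $1,097,320 + $329,196 = $1,426,516
Cap at $1,728,200: $1,426,516 is within the cap, no reduction.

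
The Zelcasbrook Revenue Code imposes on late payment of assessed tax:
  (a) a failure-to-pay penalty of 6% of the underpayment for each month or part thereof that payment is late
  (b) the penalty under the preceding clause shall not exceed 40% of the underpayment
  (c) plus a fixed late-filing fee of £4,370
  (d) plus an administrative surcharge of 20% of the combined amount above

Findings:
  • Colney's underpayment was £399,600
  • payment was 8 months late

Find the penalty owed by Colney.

Accrued rate: 6% × 8 = 48%, capped at 40% → 40%
Failure-to-pay penalty: 40% of £399,600 = £159,840
Penalty before surcharge: £159,840 + £4,370 = £164,210
Administrative surcharge: 20% of £164,210 = £32,842
Total penalty: £164,210 + £32,842 = £197,052

£197,052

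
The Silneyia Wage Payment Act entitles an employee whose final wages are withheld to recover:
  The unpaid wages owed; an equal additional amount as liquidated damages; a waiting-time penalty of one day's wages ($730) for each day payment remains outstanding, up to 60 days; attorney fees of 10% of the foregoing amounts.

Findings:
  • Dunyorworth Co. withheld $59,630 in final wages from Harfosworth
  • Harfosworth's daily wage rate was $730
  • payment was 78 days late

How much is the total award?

Liquidated damages (equal amount): $59,630
Penalty days: min(78, 60) = 60
Waiting-time penalty: 60 × $730 = $43,800
Subtotal: $59,630 + $59,630 + $43,800 = $163,060
Attorney fees: 10% of $163,060 = $16,306
Total award: $163,060 + $16,306 = $179,366

$179,366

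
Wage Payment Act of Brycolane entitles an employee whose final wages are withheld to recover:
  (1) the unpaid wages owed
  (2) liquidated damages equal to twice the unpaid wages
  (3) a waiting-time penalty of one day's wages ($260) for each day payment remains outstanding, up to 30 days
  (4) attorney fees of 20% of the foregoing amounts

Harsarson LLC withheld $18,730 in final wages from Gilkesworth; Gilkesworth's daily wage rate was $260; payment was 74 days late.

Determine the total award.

Doubled: 2 × $18,730 = $37,460
Penalty days: min(74, 30) = 30
Waiting-time penalty: 30 × $260 = $7,800
Subtotal: $18,730 + $37,460 + $7,800 = $63,990
Attorney fees: 20% of $63,990 = $12,798
Total award: $63,990 + $12,798 = $76,788

Total award: $76,788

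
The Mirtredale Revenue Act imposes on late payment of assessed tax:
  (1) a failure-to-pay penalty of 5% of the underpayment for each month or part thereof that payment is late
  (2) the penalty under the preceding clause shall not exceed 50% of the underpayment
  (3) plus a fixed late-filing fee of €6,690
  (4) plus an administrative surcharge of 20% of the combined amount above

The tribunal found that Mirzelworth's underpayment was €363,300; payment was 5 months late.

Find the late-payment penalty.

€117,018

Accrued rate: 5% × 5 = 25%, capped at 50% → 25%
Failure-to-pay penalty: 25% of €363,300 = €90,825
Penalty before surcharge: €90,825 + €6,690 = €97,515
Administrative surcharge: 20% of €97,515 = €19,503
Total penalty: €97,515 + €19,503 = €117,018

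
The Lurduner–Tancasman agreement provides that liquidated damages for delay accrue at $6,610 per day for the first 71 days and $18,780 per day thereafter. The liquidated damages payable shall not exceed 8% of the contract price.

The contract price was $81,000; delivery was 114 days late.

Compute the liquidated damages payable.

$6,480

First 71 days: 71 × $6,610 = $469,310
Remaining days: (114 − 71) × $18,780 = $807,540
Accrued per-day damages: $469,310 + $807,540 = $1,276,850
Cap: 8% of $81,000 = $6,480
Cap at $6,480: $1,276,850 exceeds the cap → $6,480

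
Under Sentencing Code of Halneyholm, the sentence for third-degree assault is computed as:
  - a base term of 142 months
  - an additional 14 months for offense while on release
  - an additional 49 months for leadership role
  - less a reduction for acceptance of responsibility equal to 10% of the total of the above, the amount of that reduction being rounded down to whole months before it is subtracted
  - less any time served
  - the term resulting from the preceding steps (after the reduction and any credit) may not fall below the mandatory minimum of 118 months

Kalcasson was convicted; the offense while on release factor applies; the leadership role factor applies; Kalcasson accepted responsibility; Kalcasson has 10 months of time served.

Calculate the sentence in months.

175 months

Offense while on release enhancement: +14 months
Leadership role enhancement: +49 months
Adjusted term: 142 months + 14 months + 49 months = 205 months
Acceptance of responsibility reduction: 10% of 205 months = 20 months (rounded down)
After reduction: 205 − 20 = 185 months
Less time served: 185 months − 10 months = 175 months
Minimum 118 months: 175 months meets the minimum, no increase.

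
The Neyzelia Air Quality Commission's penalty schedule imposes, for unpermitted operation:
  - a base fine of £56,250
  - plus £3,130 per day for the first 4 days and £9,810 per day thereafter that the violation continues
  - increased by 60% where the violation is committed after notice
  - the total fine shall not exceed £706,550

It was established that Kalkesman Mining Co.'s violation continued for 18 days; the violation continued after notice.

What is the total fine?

First 4 days: 4 × £3,130 = £12,520
Remaining days: (18 − 4) × £9,810 = £137,340
Per-day component: £12,520 + £137,340 = £149,860
Base plus per-day: £56,250 + £149,860 = £206,110
Enhancement: 60% of £206,110 = £123,666
Enhanced fine: £206,110 + £123,666 = £329,776
Cap at £706,550: £329,776 is within the cap, no reduction.

£329,776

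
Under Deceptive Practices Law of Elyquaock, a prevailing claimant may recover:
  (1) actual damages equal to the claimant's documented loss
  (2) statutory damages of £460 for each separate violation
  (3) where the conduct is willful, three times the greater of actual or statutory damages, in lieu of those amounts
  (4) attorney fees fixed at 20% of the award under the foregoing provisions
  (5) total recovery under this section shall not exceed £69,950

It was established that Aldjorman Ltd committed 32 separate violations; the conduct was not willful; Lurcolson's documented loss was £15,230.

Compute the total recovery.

£35,940

Statutory damages: 32 × £460 = £14,720
Conduct not willful: the in-lieu enhancement does not apply.
Actual plus statutory damages: £15,230 + £14,720 = £29,950
Attorney fees: 20% of £29,950 = £5,990
Total before cap: £29,950 + £5,990 = £35,940
Cap at £69,950: £35,940 is within the cap, no reduction.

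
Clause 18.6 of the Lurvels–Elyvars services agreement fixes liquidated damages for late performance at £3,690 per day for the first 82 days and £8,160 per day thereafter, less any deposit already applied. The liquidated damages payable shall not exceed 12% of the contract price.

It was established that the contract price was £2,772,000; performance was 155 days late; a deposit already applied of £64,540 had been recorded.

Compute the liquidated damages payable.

First 82 days: 82 × £3,690 = £302,580
Remaining days: (155 − 82) × £8,160 = £595,680
Accrued per-day damages: £302,580 + £595,680 = £898,260
Less deposit already applied: £898,260 − £64,540 = £833,720
Cap: 12% of £2,772,000 = £332,640
Cap at £332,640: £833,720 exceeds the cap → £332,640

£332,640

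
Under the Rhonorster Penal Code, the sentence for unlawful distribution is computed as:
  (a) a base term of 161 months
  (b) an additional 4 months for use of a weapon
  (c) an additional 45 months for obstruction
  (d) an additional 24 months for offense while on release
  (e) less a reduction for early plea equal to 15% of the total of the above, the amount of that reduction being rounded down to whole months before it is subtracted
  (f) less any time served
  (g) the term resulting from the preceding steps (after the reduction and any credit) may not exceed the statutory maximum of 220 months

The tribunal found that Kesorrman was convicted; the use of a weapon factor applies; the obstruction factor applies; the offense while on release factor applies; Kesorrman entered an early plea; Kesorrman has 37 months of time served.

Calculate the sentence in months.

Use of a weapon enhancement: +4 months
Obstruction enhancement: +45 months
Offense while on release enhancement: +24 months
Adjusted term: 161 months + 4 months + 45 months + 24 months = 234 months
Early plea reduction: 15% of 234 months = 35 months (rounded down)
After reduction: 234 − 35 = 199 months
Less time served: 199 months − 37 months = 162 months
Cap at 220 months: 162 months is within the cap, no reduction.

162 months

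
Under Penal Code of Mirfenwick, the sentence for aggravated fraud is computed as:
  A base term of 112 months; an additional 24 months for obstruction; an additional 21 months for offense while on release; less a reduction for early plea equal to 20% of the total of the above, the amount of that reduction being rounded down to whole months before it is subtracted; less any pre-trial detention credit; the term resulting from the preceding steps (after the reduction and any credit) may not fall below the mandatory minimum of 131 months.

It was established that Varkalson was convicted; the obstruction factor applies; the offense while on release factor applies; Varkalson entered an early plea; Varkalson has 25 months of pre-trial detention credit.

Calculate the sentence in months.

Obstruction enhancement: +24 months
Offense while on release enhancement: +21 months
Adjusted term: 112 months + 24 months + 21 months = 157 months
Early plea reduction: 20% of 157 months = 31 months (rounded down)
After reduction: 157 − 31 = 126 months
Less pre-trial detention credit: 126 months − 25 months = 101 months
Minimum 131 months: 101 months is below the minimum → 131 months

131 months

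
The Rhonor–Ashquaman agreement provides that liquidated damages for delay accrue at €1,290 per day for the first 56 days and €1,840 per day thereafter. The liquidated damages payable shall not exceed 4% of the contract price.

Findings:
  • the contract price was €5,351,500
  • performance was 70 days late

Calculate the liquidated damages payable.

First 56 days: 56 × €1,290 = €72,240
Remaining days: (70 − 56) × €1,840 = €25,760
Accrued per-day damages: €72,240 + €25,760 = €98,000
Cap: 4% of €5,351,500 = €214,060
Cap at €214,060: €98,000 is within the cap, no reduction.

€98,000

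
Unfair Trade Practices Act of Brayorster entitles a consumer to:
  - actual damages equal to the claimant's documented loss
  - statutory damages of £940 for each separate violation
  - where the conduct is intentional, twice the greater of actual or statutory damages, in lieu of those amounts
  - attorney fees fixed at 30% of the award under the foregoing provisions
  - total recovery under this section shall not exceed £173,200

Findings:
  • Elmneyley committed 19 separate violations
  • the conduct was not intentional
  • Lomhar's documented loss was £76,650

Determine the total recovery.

£122,863

Statutory damages: 19 × £940 = £17,860
Conduct not intentional: the in-lieu enhancement does not apply.
Actual plus statutory damages: £76,650 + £17,860 = £94,510
Attorney fees: 30% of £94,510 = £28,353
Total before cap: £94,510 + £28,353 = £122,863
Cap at £173,200: £122,863 is within the cap, no reduction.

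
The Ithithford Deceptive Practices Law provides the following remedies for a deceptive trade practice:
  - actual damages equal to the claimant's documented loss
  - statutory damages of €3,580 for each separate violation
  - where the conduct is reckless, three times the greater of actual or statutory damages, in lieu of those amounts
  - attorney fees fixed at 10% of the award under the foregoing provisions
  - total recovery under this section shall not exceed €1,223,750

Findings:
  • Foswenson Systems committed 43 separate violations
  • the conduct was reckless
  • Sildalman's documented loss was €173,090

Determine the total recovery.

Total recovery: €571,197

Statutory damages: 43 × €3,580 = €153,940
Greater of actual damages (€173,090) or statutory damages (€153,940): €173,090
Trebled: 3 × €173,090 = €519,270
Attorney fees: 10% of €519,270 = €51,927
Total before cap: €519,270 + €51,927 = €571,197
Cap at €1,223,750: €571,197 is within the cap, no reduction.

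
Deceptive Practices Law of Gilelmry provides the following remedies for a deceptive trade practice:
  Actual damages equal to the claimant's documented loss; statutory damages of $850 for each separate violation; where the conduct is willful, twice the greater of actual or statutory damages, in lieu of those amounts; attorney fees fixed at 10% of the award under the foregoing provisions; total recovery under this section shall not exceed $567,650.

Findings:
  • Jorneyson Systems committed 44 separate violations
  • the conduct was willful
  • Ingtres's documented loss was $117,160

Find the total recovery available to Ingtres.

Statutory damages: 44 × $850 = $37,400
Greater of actual damages ($117,160) or statutory damages ($37,400): $117,160
Doubled: 2 × $117,160 = $234,320
Attorney fees: 10% of $234,320 = $23,432
Total before cap: $234,320 + $23,432 = $257,752
Cap at $567,650: $257,752 is within the cap, no reduction.

$257,752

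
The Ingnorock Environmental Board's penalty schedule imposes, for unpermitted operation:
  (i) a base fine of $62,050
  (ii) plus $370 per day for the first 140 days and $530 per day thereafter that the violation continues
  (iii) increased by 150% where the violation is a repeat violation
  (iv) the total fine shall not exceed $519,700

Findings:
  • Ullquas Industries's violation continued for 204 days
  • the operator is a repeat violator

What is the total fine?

$369,425

First 140 days: 140 × $370 = $51,800
Remaining days: (204 − 140) × $530 = $33,920
Per-day component: $51,800 + $33,920 = $85,720
Base plus per-day: $62,050 + $85,720 = $147,770
Enhancement: 150% of $147,770 = $221,655
Enhanced fine: $147,770 + $221,655 = $369,425
Cap at $519,700: $369,425 is within the cap, no reduction.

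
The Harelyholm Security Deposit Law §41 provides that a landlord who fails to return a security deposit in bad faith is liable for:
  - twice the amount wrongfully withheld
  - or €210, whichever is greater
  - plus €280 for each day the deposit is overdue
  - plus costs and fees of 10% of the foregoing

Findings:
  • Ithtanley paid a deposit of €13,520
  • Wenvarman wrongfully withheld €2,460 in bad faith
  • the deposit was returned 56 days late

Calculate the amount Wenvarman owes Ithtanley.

Doubled: 2 × €2,460 = €4,920
Minimum €210: €4,920 meets the minimum, no increase.
Late-return penalty: 56 × €280 = €15,680
Damages plus late penalty: €4,920 + €15,680 = €20,600
Costs and fees: 10% of €20,600 = €2,060
Total recovery: €20,600 + €2,060 = €22,660

€22,660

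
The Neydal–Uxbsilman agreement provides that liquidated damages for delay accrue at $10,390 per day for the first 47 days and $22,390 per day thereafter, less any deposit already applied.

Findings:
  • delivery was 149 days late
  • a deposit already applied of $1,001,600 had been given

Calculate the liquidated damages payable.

$1,770,510

First 47 days: 47 × $10,390 = $488,330
Remaining days: (149 − 47) × $22,390 = $2,283,780
Accrued per-day damages: $488,330 + $2,283,780 = $2,772,110
Less deposit already applied: $2,772,110 − $1,001,600 = $1,770,510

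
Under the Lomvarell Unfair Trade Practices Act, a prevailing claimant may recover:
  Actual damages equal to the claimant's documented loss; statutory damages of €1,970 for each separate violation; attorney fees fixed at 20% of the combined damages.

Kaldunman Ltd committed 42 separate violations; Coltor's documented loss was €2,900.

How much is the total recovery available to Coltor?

Statutory damages: 42 × €1,970 = €82,740
Combined damages: €2,900 + €82,740 = €85,640
Attorney fees: 20% of €85,640 = €17,128
Total recovery: €85,640 + €17,128 = €102,768

€102,768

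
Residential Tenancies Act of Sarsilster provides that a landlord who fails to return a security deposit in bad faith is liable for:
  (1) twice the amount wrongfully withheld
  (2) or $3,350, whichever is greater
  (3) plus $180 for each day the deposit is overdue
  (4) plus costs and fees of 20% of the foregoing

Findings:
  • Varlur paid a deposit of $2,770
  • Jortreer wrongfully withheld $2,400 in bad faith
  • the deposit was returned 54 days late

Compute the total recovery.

Doubled: 2 × $2,400 = $4,800
Minimum $3,350: $4,800 meets the minimum, no increase.
Late-return penalty: 54 × $180 = $9,720
Damages plus late penalty: $4,800 + $9,720 = $14,520
Costs and fees: 20% of $14,520 = $2,904
Total recovery: $14,520 + $2,904 = $17,424

Recovery: $17,424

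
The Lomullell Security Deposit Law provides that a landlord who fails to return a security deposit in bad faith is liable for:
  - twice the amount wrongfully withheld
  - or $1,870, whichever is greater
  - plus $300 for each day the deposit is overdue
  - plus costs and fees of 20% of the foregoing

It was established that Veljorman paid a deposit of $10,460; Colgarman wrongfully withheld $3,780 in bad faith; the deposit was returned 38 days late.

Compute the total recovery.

$22,752

Doubled: 2 × $3,780 = $7,560
Minimum $1,870: $7,560 meets the minimum, no increase.
Late-return penalty: 38 × $300 = $11,400
Damages plus late penalty: $7,560 + $11,400 = $18,960
Costs and fees: 20% of $18,960 = $3,792
Total recovery: $18,960 + $3,792 = $22,752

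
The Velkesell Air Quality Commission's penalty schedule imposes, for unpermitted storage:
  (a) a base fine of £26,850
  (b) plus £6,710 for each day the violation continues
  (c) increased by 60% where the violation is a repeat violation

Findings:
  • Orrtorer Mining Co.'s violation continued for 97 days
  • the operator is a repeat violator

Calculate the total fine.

Per-day component: 97 × £6,710 = £650,870
Base plus per-day: £26,850 + £650,870 = £677,720
Enhancement: 60% of £677,720 = £406,632
Enhanced fine: £677,720 + £406,632 = £1,084,352

£1,084,352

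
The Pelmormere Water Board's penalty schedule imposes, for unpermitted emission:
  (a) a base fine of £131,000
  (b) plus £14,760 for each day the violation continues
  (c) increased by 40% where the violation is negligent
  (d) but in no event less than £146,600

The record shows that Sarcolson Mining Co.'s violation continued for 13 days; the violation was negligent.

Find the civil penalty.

£452,032

Per-day component: 13 × £14,760 = £191,880
Base plus per-day: £131,000 + £191,880 = £322,880
Enhancement: 40% of £322,880 = £129,152
Enhanced fine: £322,880 + £129,152 = £452,032
Minimum £146,600: £452,032 meets the minimum, no increase.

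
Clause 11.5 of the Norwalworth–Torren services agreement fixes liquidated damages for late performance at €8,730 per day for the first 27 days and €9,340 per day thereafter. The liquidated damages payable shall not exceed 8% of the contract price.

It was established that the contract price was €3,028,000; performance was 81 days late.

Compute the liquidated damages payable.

€242,240

First 27 days: 27 × €8,730 = €235,710
Remaining days: (81 − 27) × €9,340 = €504,360
Accrued per-day damages: €235,710 + €504,360 = €740,070
Cap: 8% of €3,028,000 = €242,240
Cap at €242,240: €740,070 exceeds the cap → €242,240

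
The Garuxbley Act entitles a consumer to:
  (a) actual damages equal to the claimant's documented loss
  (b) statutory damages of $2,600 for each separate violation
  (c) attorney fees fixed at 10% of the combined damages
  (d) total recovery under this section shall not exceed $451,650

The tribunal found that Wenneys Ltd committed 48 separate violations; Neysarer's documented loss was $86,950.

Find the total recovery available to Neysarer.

$232,925

Statutory damages: 48 × $2,600 = $124,800
Combined damages: $86,950 + $124,800 = $211,750
Attorney fees: 10% of $211,750 = $21,175
Total before cap: $211,750 + $21,175 = $232,925
Cap at $451,650: $232,925 is within the cap, no reduction.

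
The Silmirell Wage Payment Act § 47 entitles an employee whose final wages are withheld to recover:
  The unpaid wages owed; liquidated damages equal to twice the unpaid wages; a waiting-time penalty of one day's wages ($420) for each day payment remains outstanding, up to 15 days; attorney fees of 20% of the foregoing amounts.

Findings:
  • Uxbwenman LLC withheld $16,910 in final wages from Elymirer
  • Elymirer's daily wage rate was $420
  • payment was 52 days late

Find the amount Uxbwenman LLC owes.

Doubled: 2 × $16,910 = $33,820
Penalty days: min(52, 15) = 15
Waiting-time penalty: 15 × $420 = $6,300
Subtotal: $16,910 + $33,820 + $6,300 = $57,030
Attorney fees: 20% of $57,030 = $11,406
Total award: $57,030 + $11,406 = $68,436

$68,436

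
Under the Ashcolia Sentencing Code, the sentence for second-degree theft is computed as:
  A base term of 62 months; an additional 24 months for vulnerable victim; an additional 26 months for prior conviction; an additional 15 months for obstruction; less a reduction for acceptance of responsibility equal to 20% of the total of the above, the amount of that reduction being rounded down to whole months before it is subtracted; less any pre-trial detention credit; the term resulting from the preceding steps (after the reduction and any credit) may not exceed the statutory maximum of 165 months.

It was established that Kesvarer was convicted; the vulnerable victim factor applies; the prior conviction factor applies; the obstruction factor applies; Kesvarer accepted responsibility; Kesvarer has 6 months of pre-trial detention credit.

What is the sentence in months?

96 months

Vulnerable victim enhancement: +24 months
Prior conviction enhancement: +26 months
Obstruction enhancement: +15 months
Adjusted term: 62 months + 24 months + 26 months + 15 months = 127 months
Acceptance of responsibility reduction: 20% of 127 months = 25 months (rounded down)
After reduction: 127 − 25 = 102 months
Less pre-trial detention credit: 102 months − 6 months = 96 months
Cap at 165 months: 96 months is within the cap, no reduction.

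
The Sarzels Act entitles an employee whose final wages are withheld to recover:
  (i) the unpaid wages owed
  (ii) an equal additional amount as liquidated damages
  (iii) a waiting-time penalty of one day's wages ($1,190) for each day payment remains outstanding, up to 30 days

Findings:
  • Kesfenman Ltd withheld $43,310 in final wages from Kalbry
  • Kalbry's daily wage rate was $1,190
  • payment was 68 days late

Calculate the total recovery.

Liquidated damages (equal amount): $43,310
Penalty days: min(68, 30) = 30
Waiting-time penalty: 30 × $1,190 = $35,700
Total award: $43,310 + $43,310 + $35,700 = $122,320

Total award: $122,320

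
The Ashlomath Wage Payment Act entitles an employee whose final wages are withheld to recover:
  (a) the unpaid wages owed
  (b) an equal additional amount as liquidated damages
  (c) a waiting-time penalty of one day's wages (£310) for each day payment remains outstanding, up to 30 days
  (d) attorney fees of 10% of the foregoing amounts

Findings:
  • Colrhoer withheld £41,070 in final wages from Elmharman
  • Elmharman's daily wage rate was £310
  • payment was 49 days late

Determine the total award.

Liquidated damages (equal amount): £41,070
Penalty days: min(49, 30) = 30
Waiting-time penalty: 30 × £310 = £9,300
Subtotal: £41,070 + £41,070 + £9,300 = £91,440
Attorney fees: 10% of £91,440 = £9,144
Total award: £91,440 + £9,144 = £100,584

£100,584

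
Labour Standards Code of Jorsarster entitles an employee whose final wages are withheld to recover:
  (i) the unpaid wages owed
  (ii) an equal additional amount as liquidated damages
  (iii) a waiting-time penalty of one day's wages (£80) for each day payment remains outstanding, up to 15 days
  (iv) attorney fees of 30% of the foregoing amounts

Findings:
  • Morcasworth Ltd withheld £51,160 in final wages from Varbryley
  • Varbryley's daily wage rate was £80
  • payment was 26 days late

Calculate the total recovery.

Liquidated damages (equal amount): £51,160
Penalty days: min(26, 15) = 15
Waiting-time penalty: 15 × £80 = £1,200
Subtotal: £51,160 + £51,160 + £1,200 = £103,520
Attorney fees: 30% of £103,520 = £31,056
Total award: £103,520 + £31,056 = £134,576

£134,576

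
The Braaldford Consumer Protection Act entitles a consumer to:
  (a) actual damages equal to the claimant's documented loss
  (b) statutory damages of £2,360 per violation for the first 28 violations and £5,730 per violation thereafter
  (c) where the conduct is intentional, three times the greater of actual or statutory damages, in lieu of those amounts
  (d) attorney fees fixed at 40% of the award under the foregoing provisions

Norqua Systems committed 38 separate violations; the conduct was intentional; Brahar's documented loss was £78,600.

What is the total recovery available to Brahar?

£518,196

First 28 violations: 28 × £2,360 = £66,080
Remaining violations: (38 − 28) × £5,730 = £57,300
Statutory damages: £66,080 + £57,300 = £123,380
Greater of actual damages (£78,600) or statutory damages (£123,380): £123,380
Trebled: 3 × £123,380 = £370,140
Attorney fees: 40% of £370,140 = £148,056
Total recovery: £370,140 + £148,056 = £518,196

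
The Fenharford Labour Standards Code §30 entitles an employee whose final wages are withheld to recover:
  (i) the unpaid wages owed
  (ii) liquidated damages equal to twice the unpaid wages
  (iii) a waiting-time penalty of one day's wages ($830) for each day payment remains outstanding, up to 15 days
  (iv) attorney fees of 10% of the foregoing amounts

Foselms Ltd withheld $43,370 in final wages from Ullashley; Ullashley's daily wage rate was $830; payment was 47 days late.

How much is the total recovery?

Doubled: 2 × $43,370 = $86,740
Penalty days: min(47, 15) = 15
Waiting-time penalty: 15 × $830 = $12,450
Subtotal: $43,370 + $86,740 + $12,450 = $142,560
Attorney fees: 10% of $142,560 = $14,256
Total award: $142,560 + $14,256 = $156,816

$156,816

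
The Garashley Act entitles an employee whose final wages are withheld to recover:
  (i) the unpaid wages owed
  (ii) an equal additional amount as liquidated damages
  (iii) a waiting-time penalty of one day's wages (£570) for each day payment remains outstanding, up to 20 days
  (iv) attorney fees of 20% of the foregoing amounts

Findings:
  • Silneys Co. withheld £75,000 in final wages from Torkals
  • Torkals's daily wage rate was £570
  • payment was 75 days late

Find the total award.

Liquidated damages (equal amount): £75,000
Penalty days: min(75, 20) = 20
Waiting-time penalty: 20 × £570 = £11,400
Subtotal: £75,000 + £75,000 + £11,400 = £161,400
Attorney fees: 20% of £161,400 = £32,280
Total award: £161,400 + £32,280 = £193,680

£193,680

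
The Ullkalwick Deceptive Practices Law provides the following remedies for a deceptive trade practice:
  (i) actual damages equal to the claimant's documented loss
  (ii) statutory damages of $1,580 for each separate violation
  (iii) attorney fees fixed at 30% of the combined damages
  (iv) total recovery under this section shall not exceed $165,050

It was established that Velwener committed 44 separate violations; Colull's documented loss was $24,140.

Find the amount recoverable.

Statutory damages: 44 × $1,580 = $69,520
Combined damages: $24,140 + $69,520 = $93,660
Attorney fees: 30% of $93,660 = $28,098
Total before cap: $93,660 + $28,098 = $121,758
Cap at $165,050: $121,758 is within the cap, no reduction.

$121,758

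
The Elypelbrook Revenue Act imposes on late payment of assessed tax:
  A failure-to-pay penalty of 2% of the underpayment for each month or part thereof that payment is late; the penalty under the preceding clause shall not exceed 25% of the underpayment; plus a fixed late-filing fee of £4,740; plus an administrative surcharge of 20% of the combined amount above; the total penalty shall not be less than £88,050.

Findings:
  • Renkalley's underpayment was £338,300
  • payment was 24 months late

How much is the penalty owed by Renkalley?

£107,178

Accrued rate: 2% × 24 = 48%, capped at 25% → 25%
Failure-to-pay penalty: 25% of £338,300 = £84,575
Penalty before surcharge: £84,575 + £4,740 = £89,315
Administrative surcharge: 20% of £89,315 = £17,863
Total penalty: £89,315 + £17,863 = £107,178
Minimum £88,050: £107,178 meets the minimum, no increase.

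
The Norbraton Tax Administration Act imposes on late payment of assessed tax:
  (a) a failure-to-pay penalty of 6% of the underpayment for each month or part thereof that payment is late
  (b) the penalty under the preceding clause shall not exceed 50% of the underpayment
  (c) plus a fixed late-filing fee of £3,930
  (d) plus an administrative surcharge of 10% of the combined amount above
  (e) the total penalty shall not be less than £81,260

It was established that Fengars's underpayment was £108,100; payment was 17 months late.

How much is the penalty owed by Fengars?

Accrued rate: 6% × 17 = 102%, capped at 50% → 50%
Failure-to-pay penalty: 50% of £108,100 = £54,050
Penalty before surcharge: £54,050 + £3,930 = £57,980
Administrative surcharge: 10% of £57,980 = £5,798
Total penalty: £57,980 + £5,798 = £63,778
Minimum £81,260: £63,778 is below the minimum → £81,260

£81,260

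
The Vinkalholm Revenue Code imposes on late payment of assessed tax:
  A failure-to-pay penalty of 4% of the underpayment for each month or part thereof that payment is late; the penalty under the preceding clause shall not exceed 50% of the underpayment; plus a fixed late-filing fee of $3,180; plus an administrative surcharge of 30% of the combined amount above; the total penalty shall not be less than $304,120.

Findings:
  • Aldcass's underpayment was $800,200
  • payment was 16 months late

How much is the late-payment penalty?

Accrued rate: 4% × 16 = 64%, capped at 50% → 50%
Failure-to-pay penalty: 50% of $800,200 = $400,100
Penalty before surcharge: $400,100 + $3,180 = $403,280
Administrative surcharge: 30% of $403,280 = $120,984
Total penalty: $403,280 + $120,984 = $524,264
Minimum $304,120: $524,264 meets the minimum, no increase.

$524,264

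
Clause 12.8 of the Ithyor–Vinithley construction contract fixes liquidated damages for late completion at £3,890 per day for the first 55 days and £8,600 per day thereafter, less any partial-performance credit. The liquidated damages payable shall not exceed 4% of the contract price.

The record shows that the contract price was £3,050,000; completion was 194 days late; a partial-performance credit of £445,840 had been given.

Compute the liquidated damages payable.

Liquidated damages: £122,000

First 55 days: 55 × £3,890 = £213,950
Remaining days: (194 − 55) × £8,600 = £1,195,400
Accrued per-day damages: £213,950 + £1,195,400 = £1,409,350
Less partial-performance credit: £1,409,350 − £445,840 = £963,510
Cap: 4% of £3,050,000 = £122,000
Cap at £122,000: £963,510 exceeds the cap → £122,000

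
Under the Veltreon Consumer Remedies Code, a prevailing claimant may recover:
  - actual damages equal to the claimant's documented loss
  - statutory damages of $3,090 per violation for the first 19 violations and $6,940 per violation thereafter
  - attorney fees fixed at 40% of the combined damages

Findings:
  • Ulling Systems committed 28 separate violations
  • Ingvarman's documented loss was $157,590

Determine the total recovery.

Total recovery: $390,264

First 19 violations: 19 × $3,090 = $58,710
Remaining violations: (28 − 19) × $6,940 = $62,460
Statutory damages: $58,710 + $62,460 = $121,170
Combined damages: $157,590 + $121,170 = $278,760
Attorney fees: 40% of $278,760 = $111,504
Total recovery: $278,760 + $111,504 = $390,264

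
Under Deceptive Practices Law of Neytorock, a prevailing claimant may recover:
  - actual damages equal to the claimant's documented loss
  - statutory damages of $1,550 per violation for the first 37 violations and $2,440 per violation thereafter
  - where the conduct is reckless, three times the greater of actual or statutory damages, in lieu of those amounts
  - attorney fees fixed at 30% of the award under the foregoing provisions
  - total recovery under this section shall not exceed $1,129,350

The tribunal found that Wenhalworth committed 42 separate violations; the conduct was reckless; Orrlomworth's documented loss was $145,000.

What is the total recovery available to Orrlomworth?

First 37 violations: 37 × $1,550 = $57,350
Remaining violations: (42 − 37) × $2,440 = $12,200
Statutory damages: $57,350 + $12,200 = $69,550
Greater of actual damages ($145,000) or statutory damages ($69,550): $145,000
Trebled: 3 × $145,000 = $435,000
Attorney fees: 30% of $435,000 = $130,500
Total before cap: $435,000 + $130,500 = $565,500
Cap at $1,129,350: $565,500 is within the cap, no reduction.

Total recovery: $565,500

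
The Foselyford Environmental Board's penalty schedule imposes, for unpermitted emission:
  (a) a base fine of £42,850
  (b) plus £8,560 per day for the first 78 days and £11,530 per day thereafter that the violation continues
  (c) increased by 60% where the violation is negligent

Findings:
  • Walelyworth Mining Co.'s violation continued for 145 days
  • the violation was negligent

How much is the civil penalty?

£2,372,864

First 78 days: 78 × £8,560 = £667,680
Remaining days: (145 − 78) × £11,530 = £772,510
Per-day component: £667,680 + £772,510 = £1,440,190
Base plus per-day: £42,850 + £1,440,190 = £1,483,040
Enhancement: 60% of £1,483,040 = £889,824
Enhanced fine: £1,483,040 + £889,824 = £2,372,864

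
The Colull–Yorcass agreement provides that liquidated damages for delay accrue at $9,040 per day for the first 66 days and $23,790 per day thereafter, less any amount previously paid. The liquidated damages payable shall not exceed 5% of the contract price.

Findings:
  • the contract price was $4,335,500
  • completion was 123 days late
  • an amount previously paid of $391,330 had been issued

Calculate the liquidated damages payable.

Liquidated damages: $216,775

First 66 days: 66 × $9,040 = $596,640
Remaining days: (123 − 66) × $23,790 = $1,356,030
Accrued per-day damages: $596,640 + $1,356,030 = $1,952,670
Less amount previously paid: $1,952,670 − $391,330 = $1,561,340
Cap: 5% of $4,335,500 = $216,775
Cap at $216,775: $1,561,340 exceeds the cap → $216,775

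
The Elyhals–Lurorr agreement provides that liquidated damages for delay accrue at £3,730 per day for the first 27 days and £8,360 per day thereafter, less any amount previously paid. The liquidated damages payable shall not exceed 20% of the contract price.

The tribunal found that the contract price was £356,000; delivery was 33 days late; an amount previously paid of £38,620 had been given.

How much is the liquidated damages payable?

First 27 days: 27 × £3,730 = £100,710
Remaining days: (33 − 27) × £8,360 = £50,160
Accrued per-day damages: £100,710 + £50,160 = £150,870
Less amount previously paid: £150,870 − £38,620 = £112,250
Cap: 20% of £356,000 = £71,200
Cap at £71,200: £112,250 exceeds the cap → £71,200

Liquidated damages: £71,200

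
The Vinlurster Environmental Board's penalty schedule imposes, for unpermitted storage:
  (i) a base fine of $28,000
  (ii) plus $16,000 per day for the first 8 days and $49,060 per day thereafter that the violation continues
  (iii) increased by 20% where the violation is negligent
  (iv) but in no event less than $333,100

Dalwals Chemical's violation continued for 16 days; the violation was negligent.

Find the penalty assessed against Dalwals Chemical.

Civil penalty: $658,176

First 8 days: 8 × $16,000 = $128,000
Remaining days: (16 − 8) × $49,060 = $392,480
Per-day component: $128,000 + $392,480 = $520,480
Base plus per-day: $28,000 + $520,480 = $548,480
Enhancement: 20% of $548,480 = $109,696
Enhanced fine: $548,480 + $109,696 = $658,176
Minimum $333,100: $658,176 meets the minimum, no increase.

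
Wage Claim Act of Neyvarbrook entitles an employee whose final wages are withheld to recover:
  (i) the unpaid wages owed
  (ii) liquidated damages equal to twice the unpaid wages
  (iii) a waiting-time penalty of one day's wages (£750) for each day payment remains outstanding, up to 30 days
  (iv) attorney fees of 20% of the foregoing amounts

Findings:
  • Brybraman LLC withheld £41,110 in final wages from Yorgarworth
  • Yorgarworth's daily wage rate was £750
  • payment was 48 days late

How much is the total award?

£174,996

Doubled: 2 × £41,110 = £82,220
Penalty days: min(48, 30) = 30
Waiting-time penalty: 30 × £750 = £22,500
Subtotal: £41,110 + £82,220 + £22,500 = £145,830
Attorney fees: 20% of £145,830 = £29,166
Total award: £145,830 + £29,166 = £174,996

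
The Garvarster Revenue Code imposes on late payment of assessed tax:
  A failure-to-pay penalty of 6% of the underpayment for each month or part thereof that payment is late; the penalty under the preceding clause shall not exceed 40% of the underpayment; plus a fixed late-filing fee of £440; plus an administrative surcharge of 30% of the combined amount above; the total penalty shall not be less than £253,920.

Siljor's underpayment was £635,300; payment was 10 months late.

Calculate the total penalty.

Accrued rate: 6% × 10 = 60%, capped at 40% → 40%
Failure-to-pay penalty: 40% of £635,300 = £254,120
Penalty before surcharge: £254,120 + £440 = £254,560
Administrative surcharge: 30% of £254,560 = £76,368
Total penalty: £254,560 + £76,368 = £330,928
Minimum £253,920: £330,928 meets the minimum, no increase.

£330,928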